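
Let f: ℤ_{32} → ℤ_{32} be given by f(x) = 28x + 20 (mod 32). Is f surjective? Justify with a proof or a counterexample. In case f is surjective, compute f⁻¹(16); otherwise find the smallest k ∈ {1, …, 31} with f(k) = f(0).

Recall that f is surjective if every y in the codomain equals f(x) for some x in the domain.
Since gcd(28, 32) = 4, we have 28x ≡ 0 (mod 4) for all x, so f(x) ≡ 0 (mod 4).
But 1 ≢ 0 (mod 4), so 1 ∈ ℤ_{32} has no preimage. So f is not surjective.
Since f is not surjective, we find the least positive k with f(k) = f(0): this means 28k ≡ 0 (mod 32), i.e. 32 ∣ 28k. Since gcd(28, 32) = 4, dividing through by 4 this holds exactly when 8 ∣ 7k, and as gcd(7, 8) = 1, exactly when 8 ∣ k.
The smallest positive such k is 8.

8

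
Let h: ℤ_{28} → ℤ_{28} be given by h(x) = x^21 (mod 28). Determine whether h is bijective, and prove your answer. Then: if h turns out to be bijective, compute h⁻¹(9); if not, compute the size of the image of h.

9

h(2): Repeated squaring mod 28: 2^1 ≡ 2, 2^2 ≡ 2² = 4, 2^4 ≡ 4² = 16, 2^8 ≡ 16² = 256 ≡ 4, 2^16 ≡ 4² = 16. Since 21 = 16 + 4 + 1, 2^21 ≡ 16·16·2: 16·16 = 256 ≡ 4, then 4·2 = 8. So 2^21 ≡ 8 (mod 28).
h(4): Repeated squaring mod 28: 4^1 ≡ 4, 4^2 ≡ 4² = 16, 4^4 ≡ 16² = 256 ≡ 4, 4^8 ≡ 4² = 16, 4^16 ≡ 16² = 256 ≡ 4. Since 21 = 16 + 4 + 1, 4^21 ≡ 4·4·4: 4·4 = 16, then 16·4 = 64 ≡ 8. So 4^21 ≡ 8 (mod 28).
So h(2) = h(4) = 8 while 2 ≠ 4, hence h is not injective, hence not bijective.
Since h is not bijective, we determine |image(h)|. Computing x^21 mod 28 for each x (by repeated squaring, reducing mod 28 at every step), the values h(0), h(1), …, h(27) are: 0, 1, 8, 27, 8, 13, 20, 7, 8, 1, 20, 15, 20, 13, 0, 15, 8, 13, 8, 27, 20, 21, 8, 15, 20, 1, 20, 27.
The distinct values are {0, 1, 7, 8, 13, 15, 20, 21, 27}; there are 9 of them.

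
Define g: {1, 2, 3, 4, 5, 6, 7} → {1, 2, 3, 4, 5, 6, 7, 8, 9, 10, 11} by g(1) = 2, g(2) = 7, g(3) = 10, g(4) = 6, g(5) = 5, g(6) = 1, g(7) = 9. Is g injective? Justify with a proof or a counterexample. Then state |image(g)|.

7

The values g(1), …, g(7) are 2, 7, 10, 6, 5, 1, 9 — all distinct.
So g(s) = g(t) only when s = t, and g is injective.
The image of g is {1, 2, 5, 6, 7, 9, 10}, which has 7 elements.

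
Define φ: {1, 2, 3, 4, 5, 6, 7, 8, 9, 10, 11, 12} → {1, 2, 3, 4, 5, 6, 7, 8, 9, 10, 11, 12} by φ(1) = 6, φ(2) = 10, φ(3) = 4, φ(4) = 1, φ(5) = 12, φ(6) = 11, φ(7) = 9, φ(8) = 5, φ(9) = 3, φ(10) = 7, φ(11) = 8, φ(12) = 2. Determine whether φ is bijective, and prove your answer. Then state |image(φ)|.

The values 6, 10, 4, 1, 12, 11, 9, 5, 3, 7, 8, 2 are a permutation of {1, 2, 3, 4, 5, 6, 7, 8, 9, 10, 11, 12}: each element appears exactly once.
So φ is injective and surjective, hence bijective.
The image of φ is {1, 2, 3, 4, 5, 6, 7, 8, 9, 10, 11, 12}, which has 12 elements.

12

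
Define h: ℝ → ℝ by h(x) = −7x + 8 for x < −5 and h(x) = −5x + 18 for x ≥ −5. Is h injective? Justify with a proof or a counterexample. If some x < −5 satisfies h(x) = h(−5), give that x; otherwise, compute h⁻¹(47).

Both pieces are strictly decreasing (slopes −7 and −5), so each is injective on its own interval.
The left piece maps (−∞, −5) onto (43, ∞); the right piece maps [−5, ∞) onto (−∞, 43].
These images are disjoint, so no value is attained by both pieces. So h is injective.
Because the two images are disjoint, no x < −5 has h(x) = h(−5), so we compute h⁻¹(47): 47 lies in (43, ∞), so solve −7x + 8 = 47: x = (47 − 8)/(−7) = −39/7.

-39/7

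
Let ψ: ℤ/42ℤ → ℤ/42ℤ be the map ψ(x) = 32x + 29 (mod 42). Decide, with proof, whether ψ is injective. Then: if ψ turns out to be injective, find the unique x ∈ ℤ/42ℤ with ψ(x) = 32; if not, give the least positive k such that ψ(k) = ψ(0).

21

We have gcd(32, 42) = 2 > 1. Taking x_1 = 0 and x_2 = 21: ψ(0) = 29 and ψ(21) = 32·21 + 29 = 701 ≡ 29 (mod 42).
So ψ(0) = ψ(21) while 0 ≠ 21, therefore ψ is not injective.
Since ψ is not injective, we find the least positive k with ψ(k) = ψ(0): this means 32k ≡ 0 (mod 42), i.e. 42 ∣ 32k. Since gcd(32, 42) = 2, dividing through by 2 this holds exactly when 21 ∣ 16k, and as gcd(16, 21) = 1, exactly when 21 ∣ k.
The smallest positive such k is 21.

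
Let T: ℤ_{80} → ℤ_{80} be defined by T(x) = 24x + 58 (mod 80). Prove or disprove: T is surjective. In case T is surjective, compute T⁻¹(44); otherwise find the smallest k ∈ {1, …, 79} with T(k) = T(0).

Since gcd(24, 80) = 8, we have 24x ≡ 0 (mod 8) for all x, so T(x) ≡ 2 (mod 8).
But 0 ≢ 2 (mod 8), so 0 ∈ ℤ_{80} has no preimage. Hence T is not surjective.
Since T is not surjective, we find the least positive k with T(k) = T(0): this means 24k ≡ 0 (mod 80), i.e. 80 ∣ 24k. Since gcd(24, 80) = 8, dividing through by 8 this holds exactly when 10 ∣ 3k, and as gcd(3, 10) = 1, exactly when 10 ∣ k.
The smallest positive such k is 10.

10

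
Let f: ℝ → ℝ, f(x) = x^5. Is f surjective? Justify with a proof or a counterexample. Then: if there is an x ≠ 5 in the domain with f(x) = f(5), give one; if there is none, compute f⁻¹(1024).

4

For any y ∈ ℝ, x = y^{1/5} ∈ ℝ gives f(x) = y, so f is surjective.
Since x ↦ x^5 is strictly increasing on ℝ, it is injective there, so no x ≠ 5 in the domain has f(x) = f(5). We therefore compute f⁻¹(1024) = 1024^{1/5} = 4 (indeed 4^5 = 1024).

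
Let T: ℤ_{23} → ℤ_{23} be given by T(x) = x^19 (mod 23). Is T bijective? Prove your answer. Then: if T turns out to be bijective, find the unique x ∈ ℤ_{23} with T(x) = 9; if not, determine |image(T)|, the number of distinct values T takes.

Since 23 is prime, the nonzero elements of ℤ_{23} form a cyclic group of order 22.
As gcd(19, 22) = 1, raising to the 19th power is a bijection on this group: if a^19 ≡ b^19 then (ab^{−1})^19 = 1, and the only element of order dividing gcd(19, 22) = 1 is 1, so a = b.
With T(0) = 0 this makes T injective on all of ℤ_{23}, hence bijective (finite equal-size domain and codomain). In particular T is bijective.
Since T is bijective, we find the preimage of 9. The inverse of x ↦ x^19 on (ℤ_{23})^× is x ↦ x^7, because 19·7 = 133 = 6·22 + 1 ≡ 1 (mod 22) and x^{22} = 1 for x ≠ 0 (Fermat). So T⁻¹(9) = 9^7 mod 23.
Repeated squaring mod 23: 9^1 ≡ 9, 9^2 ≡ 9² = 81 ≡ 12, 9^4 ≡ 12² = 144 ≡ 6. Since 7 = 4 + 2 + 1, 9^7 ≡ 6·12·9: 6·12 = 72 ≡ 3, then 3·9 = 27 ≡ 4. So 9^7 ≡ 4 (mod 23).
Hence T⁻¹(9) = 4.

4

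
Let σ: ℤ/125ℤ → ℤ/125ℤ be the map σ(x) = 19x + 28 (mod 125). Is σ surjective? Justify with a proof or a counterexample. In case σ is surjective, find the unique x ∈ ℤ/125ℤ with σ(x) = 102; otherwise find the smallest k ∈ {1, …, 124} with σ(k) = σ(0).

96

Recall: σ is surjective if every y in the codomain equals σ(x) for some x in the domain.
Since gcd(19, 125) = 1, 19 is invertible modulo 125. Euclid's algorithm: 125 = 6·19 + 11, 19 = 1·11 + 8, 11 = 1·8 + 3, 8 = 2·3 + 2, 3 = 1·2 + 1; back-substituting gives 1 = 79·19 − 12·125, so 19⁻¹ ≡ 79 (mod 125).
For any y ∈ ℤ/125ℤ, x = 79(y − 28) mod 125 satisfies σ(x) = 19·79(y − 28) + 28 ≡ y (since 19·79 ≡ 1 mod 125). So every y has a preimage.
Therefore σ is surjective.
Since σ is surjective, we find σ⁻¹(102): we need 19x ≡ 102 − 28 ≡ 74 (mod 125). Using 19⁻¹ = 79: x ≡ 79·74 = 5846 = 46·125 + 96, so x = 96.
Check: σ(96) = 19·96 + 28 = 1852 = 14·125 + 102 ≡ 102 (mod 125).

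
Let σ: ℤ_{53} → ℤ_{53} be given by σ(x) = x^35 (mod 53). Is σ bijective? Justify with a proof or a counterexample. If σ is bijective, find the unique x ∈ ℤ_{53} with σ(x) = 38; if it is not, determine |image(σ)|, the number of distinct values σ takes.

17

Since 53 is prime, the nonzero elements of ℤ_{53} form a cyclic group of order 52.
As gcd(35, 52) = 1, raising to the 35th power is a bijection on this group: if x_1^35 ≡ x_2^35 then (x_1x_2^{−1})^35 = 1, and the only element of order dividing gcd(35, 52) = 1 is 1, so x_1 = x_2.
With σ(0) = 0 this makes σ injective on all of ℤ_{53}, hence bijective (finite equal-size domain and codomain). In particular σ is bijective.
Since σ is bijective, we find the preimage of 38. The inverse of x ↦ x^35 on (ℤ_{53})^× is x ↦ x^3, because 35·3 = 105 = 2·52 + 1 ≡ 1 (mod 52) and x^{52} = 1 for x ≠ 0 (Fermat). So σ⁻¹(38) = 38^3 mod 53.
Repeated squaring mod 53: 38^1 ≡ 38, 38^2 ≡ 38² = 1444 ≡ 13. Since 3 = 2 + 1, 38^3 ≡ 13·38: 13·38 = 494 ≡ 17. So 38^3 ≡ 17 (mod 53).
Hence σ⁻¹(38) = 17.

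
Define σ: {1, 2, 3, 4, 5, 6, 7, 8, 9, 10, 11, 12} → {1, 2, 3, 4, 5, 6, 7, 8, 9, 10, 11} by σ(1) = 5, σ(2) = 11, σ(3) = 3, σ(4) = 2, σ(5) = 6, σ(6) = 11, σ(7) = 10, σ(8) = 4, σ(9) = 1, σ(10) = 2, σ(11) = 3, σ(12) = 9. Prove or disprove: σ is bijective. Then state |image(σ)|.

9

σ(2) = 11 = σ(6) with 2 ≠ 6, so σ is not injective, hence not bijective.
The image of σ is {1, 2, 3, 4, 5, 6, 9, 10, 11}, which has 9 elements.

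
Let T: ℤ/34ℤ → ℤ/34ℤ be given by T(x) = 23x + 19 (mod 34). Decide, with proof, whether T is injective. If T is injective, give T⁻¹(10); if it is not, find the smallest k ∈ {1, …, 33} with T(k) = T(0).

7

By definition, injectivity means: for all x_1, x_2 in the domain, T(x_1) = T(x_2) implies x_1 = x_2.
Suppose T(x_1) = T(x_2) in ℤ/34ℤ. Then 23x_1 + 19 ≡ 23x_2 + 19 (mod 34), hence 23(x_1 − x_2) ≡ 0 (mod 34).
Since gcd(23, 34) = 1, 23 is invertible modulo 34, therefore x_1 − x_2 ≡ 0 (mod 34), i.e. x_1 = x_2.
Hence T is injective.
We now compute 23⁻¹ mod 34 explicitly. Euclid's algorithm: 34 = 1·23 + 11, 23 = 2·11 + 1; back-substituting gives 1 = 3·23 − 2·34, so 23⁻¹ ≡ 3 (mod 34).
Since T is injective, we compute T⁻¹(10): solve 23x + 19 ≡ 10 (mod 34), i.e. 23x ≡ 25 (mod 34).
Multiplying by 23⁻¹ = 3 gives x ≡ 3·25 = 75 = 2·34 + 7 ≡ 7 (mod 34).
Check: T(7) = 23·7 + 19 = 180 = 5·34 + 10 ≡ 10 (mod 34).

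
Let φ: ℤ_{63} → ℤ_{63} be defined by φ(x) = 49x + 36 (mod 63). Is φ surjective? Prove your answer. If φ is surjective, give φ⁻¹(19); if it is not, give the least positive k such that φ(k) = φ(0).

9

Since gcd(49, 63) = 7, we have 49x ≡ 0 (mod 7) for all x, so φ(x) ≡ 1 (mod 7).
But 0 ≢ 1 (mod 7), so 0 ∈ ℤ_{63} has no preimage. Hence φ is not surjective.
Since φ is not surjective, we find the least positive k with φ(k) = φ(0): this means 49k ≡ 0 (mod 63), i.e. 63 ∣ 49k. Since gcd(49, 63) = 7, dividing through by 7 this holds exactly when 9 ∣ 7k, and as gcd(7, 9) = 1, exactly when 9 ∣ k.
The smallest positive such k is 9.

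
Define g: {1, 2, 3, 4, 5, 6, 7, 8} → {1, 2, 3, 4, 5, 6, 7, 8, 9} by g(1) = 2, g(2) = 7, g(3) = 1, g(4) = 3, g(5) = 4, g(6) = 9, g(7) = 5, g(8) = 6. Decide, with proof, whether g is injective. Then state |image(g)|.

The values g(1), …, g(8) are 2, 7, 1, 3, 4, 9, 5, 6 — all distinct.
So g(u) = g(v) only when u = v, and g is injective.
The image of g is {1, 2, 3, 4, 5, 6, 7, 9}, which has 8 elements.

8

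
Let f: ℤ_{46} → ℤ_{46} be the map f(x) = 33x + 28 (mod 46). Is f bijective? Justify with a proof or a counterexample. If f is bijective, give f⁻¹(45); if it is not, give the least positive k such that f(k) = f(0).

Recall that injectivity means: for all x_1, x_2 in the domain, f(x_1) = f(x_2) implies x_1 = x_2.
Suppose f(x_1) = f(x_2) in ℤ_{46}. Then 33x_1 + 28 ≡ 33x_2 + 28 (mod 46), hence 33(x_1 − x_2) ≡ 0 (mod 46).
Since gcd(33, 46) = 1, 33 is invertible modulo 46, thus x_1 − x_2 ≡ 0 (mod 46), i.e. x_1 = x_2.
We now compute 33⁻¹ mod 46 explicitly. Euclid's algorithm: 46 = 1·33 + 13, 33 = 2·13 + 7, 13 = 1·7 + 6, 7 = 1·6 + 1; back-substituting gives 1 = 7·33 − 5·46, so 33⁻¹ ≡ 7 (mod 46).
Then y ↦ 7(y − 28) is a two-sided inverse to f, so every y ∈ ℤ_{46} has a preimage.
So f is bijective.
Since f is bijective, we compute f⁻¹(45): solve 33x + 28 ≡ 45 (mod 46), i.e. 33x ≡ 17 (mod 46).
Multiplying by 33⁻¹ = 7 gives x ≡ 7·17 = 119 = 2·46 + 27 ≡ 27 (mod 46).
Check: f(27) = 33·27 + 28 = 919 = 19·46 + 45 ≡ 45 (mod 46).

27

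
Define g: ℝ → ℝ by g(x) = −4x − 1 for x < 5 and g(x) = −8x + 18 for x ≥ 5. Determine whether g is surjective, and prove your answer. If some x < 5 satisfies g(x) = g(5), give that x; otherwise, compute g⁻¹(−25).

43/8

Both pieces are strictly decreasing (slopes −4 and −8), so each is injective on its own interval.
The left piece maps (−∞, 5) onto (−21, ∞); the right piece maps [5, ∞) onto (−∞, −22].
The union (−21, ∞) ∪ (−∞, −22] omits the interval between −21 and −22; in particular −21 has no preimage. So g is not surjective.
Because the two images are disjoint, no x < 5 has g(x) = g(5), so we compute g⁻¹(−25): −25 lies in (−∞, −22], so solve −8x + 18 = −25: x = (−25 − 18)/(−8) = 43/8.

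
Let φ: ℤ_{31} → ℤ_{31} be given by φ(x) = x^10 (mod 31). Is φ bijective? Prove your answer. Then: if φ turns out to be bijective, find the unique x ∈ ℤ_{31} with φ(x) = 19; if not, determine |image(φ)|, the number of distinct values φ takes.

4

φ(1) = 1^10 = 1.
φ(2): Repeated squaring mod 31: 2^1 ≡ 2, 2^2 ≡ 2² = 4, 2^4 ≡ 4² = 16, 2^8 ≡ 16² = 256 ≡ 8. Since 10 = 8 + 2, 2^10 ≡ 8·4: 8·4 = 32 ≡ 1. So 2^10 ≡ 1 (mod 31).
So φ(1) = φ(2) = 1 while 1 ≠ 2, so φ is not injective, hence not bijective.
Since φ is not bijective, we determine |image(φ)|. Computing x^10 mod 31 for each x (by repeated squaring, reducing mod 31 at every step), the values φ(0), φ(1), …, φ(30) are: 0, 1, 1, 25, 1, 5, 25, 25, 1, 5, 5, 5, 25, 5, 25, 1, 1, 25, 5, 25, 5, 5, 5, 1, 25, 25, 5, 1, 25, 1, 1.
The distinct values are {0, 1, 5, 25}; there are 4 of them.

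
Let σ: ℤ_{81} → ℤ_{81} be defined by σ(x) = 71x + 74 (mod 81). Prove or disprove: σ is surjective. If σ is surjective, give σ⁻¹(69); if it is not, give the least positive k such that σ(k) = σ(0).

41

Since gcd(71, 81) = 1, 71 is invertible modulo 81. Euclid's algorithm: 81 = 1·71 + 10, 71 = 7·10 + 1; back-substituting gives 1 = 8·71 − 7·81, so 71⁻¹ ≡ 8 (mod 81).
Then y ↦ 8(y − 74) is a two-sided inverse to σ, so every y ∈ ℤ_{81} has a preimage.
Thus σ is surjective.
Since σ is surjective, we compute σ⁻¹(69): solve 71x + 74 ≡ 69 (mod 81), i.e. 71x ≡ 76 (mod 81).
Multiplying by 71⁻¹ = 8 gives x ≡ 8·76 = 608 = 7·81 + 41 ≡ 41 (mod 81).
Check: σ(41) = 71·41 + 74 = 2985 = 36·81 + 69 ≡ 69 (mod 81).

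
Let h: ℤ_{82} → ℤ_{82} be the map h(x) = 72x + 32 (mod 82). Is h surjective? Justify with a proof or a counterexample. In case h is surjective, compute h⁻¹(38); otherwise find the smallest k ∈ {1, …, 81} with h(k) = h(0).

Since gcd(72, 82) = 2, we have 72x ≡ 0 (mod 2) for all x, so h(x) ≡ 0 (mod 2).
But 1 ≢ 0 (mod 2), so 1 ∈ ℤ_{82} has no preimage. Thus h is not surjective.
Since h is not surjective, we find the least positive k with h(k) = h(0): this means 72k ≡ 0 (mod 82), i.e. 82 ∣ 72k. Since gcd(72, 82) = 2, dividing through by 2 this holds exactly when 41 ∣ 36k, and as gcd(36, 41) = 1, exactly when 41 ∣ k.
The smallest positive such k is 41.

41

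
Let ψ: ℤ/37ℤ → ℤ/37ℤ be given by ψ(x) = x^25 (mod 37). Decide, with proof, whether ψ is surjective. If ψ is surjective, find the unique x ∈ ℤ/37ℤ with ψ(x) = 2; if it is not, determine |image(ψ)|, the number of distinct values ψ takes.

Since 37 is prime, the nonzero elements of ℤ/37ℤ form a cyclic group of order 36.
As gcd(25, 36) = 1, raising to the 25th power is a bijection on this group: if s^25 ≡ t^25 then (st^{−1})^25 = 1, and the only element of order dividing gcd(25, 36) = 1 is 1, so s = t.
With ψ(0) = 0 this makes ψ injective on all of ℤ/37ℤ, hence bijective (finite equal-size domain and codomain). In particular ψ is surjective.
Since ψ is surjective, we find the preimage of 2. The inverse of x ↦ x^25 on (ℤ/37ℤ)^× is x ↦ x^13, because 25·13 = 325 = 9·36 + 1 ≡ 1 (mod 36) and x^{36} = 1 for x ≠ 0 (Fermat). So ψ⁻¹(2) = 2^13 mod 37.
Repeated squaring mod 37: 2^1 ≡ 2, 2^2 ≡ 2² = 4, 2^4 ≡ 4² = 16, 2^8 ≡ 16² = 256 ≡ 34. Since 13 = 8 + 4 + 1, 2^13 ≡ 34·16·2: 34·16 = 544 ≡ 26, then 26·2 = 52 ≡ 15. So 2^13 ≡ 15 (mod 37).
Hence ψ⁻¹(2) = 15.

15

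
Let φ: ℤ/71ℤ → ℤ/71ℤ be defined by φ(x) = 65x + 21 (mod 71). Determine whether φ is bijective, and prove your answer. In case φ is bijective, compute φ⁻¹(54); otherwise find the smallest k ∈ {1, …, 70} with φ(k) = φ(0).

30

Recall: φ is injective if φ(a) = φ(b) implies a = b.
If φ(a) = φ(b), then 65a ≡ 65b (mod 71). Because gcd(65, 71) = 1, we may cancel 65 to get a ≡ b (mod 71).
We now compute 65⁻¹ mod 71 explicitly. Euclid's algorithm: 71 = 1·65 + 6, 65 = 10·6 + 5, 6 = 1·5 + 1; back-substituting gives 1 = 59·65 − 54·71, so 65⁻¹ ≡ 59 (mod 71).
For any y ∈ ℤ/71ℤ, x = 59(y − 21) mod 71 satisfies φ(x) = 65·59(y − 21) + 21 ≡ y (since 65·59 ≡ 1 mod 71). So every y has a preimage.
Hence φ is bijective.
Since φ is bijective, we find φ⁻¹(54): we need 65x ≡ 54 − 21 ≡ 33 (mod 71). Using 65⁻¹ = 59: x ≡ 59·33 = 1947 = 27·71 + 30, so x = 30.
Check: φ(30) = 65·30 + 21 = 1971 = 27·71 + 54 ≡ 54 (mod 71).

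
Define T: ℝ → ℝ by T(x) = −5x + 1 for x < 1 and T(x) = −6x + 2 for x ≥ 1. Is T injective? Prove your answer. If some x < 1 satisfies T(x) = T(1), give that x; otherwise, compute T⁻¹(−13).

5/2

Both pieces are strictly decreasing (slopes −5 and −6), so each is injective on its own interval.
The left piece maps (−∞, 1) onto (−4, ∞); the right piece maps [1, ∞) onto (−∞, −4].
These images are disjoint, so no value is attained by both pieces. Therefore T is injective.
Because the two images are disjoint, no x < 1 has T(x) = T(1), so we compute T⁻¹(−13): −13 lies in (−∞, −4], so solve −6x + 2 = −13: x = (−13 − 2)/(−6) = 5/2.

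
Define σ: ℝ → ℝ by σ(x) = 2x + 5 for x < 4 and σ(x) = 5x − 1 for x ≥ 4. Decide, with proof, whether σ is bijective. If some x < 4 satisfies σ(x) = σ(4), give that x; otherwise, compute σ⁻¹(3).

Both pieces are strictly increasing (slopes 2 and 5), so each is injective on its own interval.
The left piece maps (−∞, 4) onto (−∞, 13); the right piece maps [4, ∞) onto [19, ∞).
The images leave a gap (13 has no preimage), so σ is not surjective, hence not bijective.
Because the two images are disjoint, no x < 4 has σ(x) = σ(4), so we compute σ⁻¹(3): 3 lies in (−∞, 13), so solve 2x + 5 = 3: x = (3 − 5)/2 = −1.

-1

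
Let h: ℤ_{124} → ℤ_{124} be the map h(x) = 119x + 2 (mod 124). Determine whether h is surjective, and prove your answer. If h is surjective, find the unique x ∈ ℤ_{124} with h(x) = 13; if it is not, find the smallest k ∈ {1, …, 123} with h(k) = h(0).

97

Since gcd(119, 124) = 1, 119 is invertible modulo 124. Euclid's algorithm: 124 = 1·119 + 5, 119 = 23·5 + 4, 5 = 1·4 + 1; back-substituting gives 1 = 99·119 − 95·124, so 119⁻¹ ≡ 99 (mod 124).
For any y ∈ ℤ_{124}, x = 99(y − 2) mod 124 satisfies h(x) = 119·99(y − 2) + 2 ≡ y (since 119·99 ≡ 1 mod 124). So every y has a preimage.
So h is surjective.
Since h is surjective, we find h⁻¹(13): we need 119x ≡ 13 − 2 ≡ 11 (mod 124). Using 119⁻¹ = 99: x ≡ 99·11 = 1089 = 8·124 + 97, so x = 97.
Check: h(97) = 119·97 + 2 = 11545 = 93·124 + 13 ≡ 13 (mod 124).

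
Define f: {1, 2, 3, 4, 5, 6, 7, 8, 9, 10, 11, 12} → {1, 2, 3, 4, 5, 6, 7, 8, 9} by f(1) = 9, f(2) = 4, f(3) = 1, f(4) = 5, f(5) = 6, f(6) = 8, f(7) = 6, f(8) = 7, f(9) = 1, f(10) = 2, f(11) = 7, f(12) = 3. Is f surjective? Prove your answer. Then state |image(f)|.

Every element of the codomain has a preimage: 1 = f(3), 2 = f(10), 3 = f(12), 4 = f(2), 5 = f(4), 6 = f(5), 7 = f(8), 8 = f(6), 9 = f(1).
Thus f is surjective.
The image of f is {1, 2, 3, 4, 5, 6, 7, 8, 9}, which has 9 elements.

9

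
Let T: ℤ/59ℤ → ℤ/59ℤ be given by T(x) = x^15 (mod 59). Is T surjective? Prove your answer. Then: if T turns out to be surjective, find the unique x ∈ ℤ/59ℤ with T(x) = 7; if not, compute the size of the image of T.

Since 59 is prime, the nonzero elements of ℤ/59ℤ form a cyclic group of order 58.
As gcd(15, 58) = 1, raising to the 15th power is a bijection on this group: if s^15 ≡ t^15 then (st^{−1})^15 = 1, and the only element of order dividing gcd(15, 58) = 1 is 1, so s = t.
With T(0) = 0 this makes T injective on all of ℤ/59ℤ, hence bijective (finite equal-size domain and codomain). In particular T is surjective.
Since T is surjective, we find the preimage of 7. The inverse of x ↦ x^15 on (ℤ/59ℤ)^× is x ↦ x^31, because 15·31 = 465 = 8·58 + 1 ≡ 1 (mod 58) and x^{58} = 1 for x ≠ 0 (Fermat). So T⁻¹(7) = 7^31 mod 59.
Repeated squaring mod 59: 7^1 ≡ 7, 7^2 ≡ 7² = 49, 7^4 ≡ 49² = 2401 ≡ 41, 7^8 ≡ 41² = 1681 ≡ 29, 7^16 ≡ 29² = 841 ≡ 15. Since 31 = 16 + 8 + 4 + 2 + 1, 7^31 ≡ 15·29·41·49·7: 15·29 = 435 ≡ 22, then 22·41 = 902 ≡ 17, then 17·49 = 833 ≡ 7, then 7·7 = 49. So 7^31 ≡ 49 (mod 59).
Hence T⁻¹(7) = 49.

49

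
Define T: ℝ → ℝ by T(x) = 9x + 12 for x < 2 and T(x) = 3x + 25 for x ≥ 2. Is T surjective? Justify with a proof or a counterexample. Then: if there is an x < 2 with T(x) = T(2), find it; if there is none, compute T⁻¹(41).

Both pieces are strictly increasing (slopes 9 and 3), so each is injective on its own interval.
The left piece maps (−∞, 2) onto (−∞, 30); the right piece maps [2, ∞) onto [31, ∞).
The union (−∞, 30) ∪ [31, ∞) omits the interval between 30 and 31; in particular 30 has no preimage. So T is not surjective.
Because the two images are disjoint, no x < 2 has T(x) = T(2), so we compute T⁻¹(41): 41 lies in [31, ∞), so solve 3x + 25 = 41: x = (41 − 25)/3 = 16/3.

16/3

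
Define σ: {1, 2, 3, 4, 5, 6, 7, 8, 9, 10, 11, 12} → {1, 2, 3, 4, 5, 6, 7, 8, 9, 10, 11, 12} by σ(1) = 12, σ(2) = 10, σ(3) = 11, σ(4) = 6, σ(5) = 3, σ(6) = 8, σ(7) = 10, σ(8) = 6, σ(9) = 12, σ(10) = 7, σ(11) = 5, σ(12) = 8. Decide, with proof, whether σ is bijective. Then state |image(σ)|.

σ(2) = 10 = σ(7) with 2 ≠ 7, so σ is not injective, hence not bijective.
The image of σ is {3, 5, 6, 7, 8, 10, 11, 12}, which has 8 elements.

8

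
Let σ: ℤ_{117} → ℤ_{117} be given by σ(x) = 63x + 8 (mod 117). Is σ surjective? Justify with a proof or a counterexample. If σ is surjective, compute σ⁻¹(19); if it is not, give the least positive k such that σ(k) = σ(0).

13

Since gcd(63, 117) = 9, we have 63x ≡ 0 (mod 9) for all x, so σ(x) ≡ 8 (mod 9).
But 0 ≢ 8 (mod 9), so 0 ∈ ℤ_{117} has no preimage. So σ is not surjective.
Since σ is not surjective, we find the least positive k with σ(k) = σ(0): this means 63k ≡ 0 (mod 117), i.e. 117 ∣ 63k. Since gcd(63, 117) = 9, dividing through by 9 this holds exactly when 13 ∣ 7k, and as gcd(7, 13) = 1, exactly when 13 ∣ k.
The smallest positive such k is 13.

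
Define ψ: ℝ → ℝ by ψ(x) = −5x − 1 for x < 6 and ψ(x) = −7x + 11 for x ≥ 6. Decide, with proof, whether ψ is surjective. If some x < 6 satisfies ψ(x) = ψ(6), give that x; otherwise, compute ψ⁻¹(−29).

28/5

Both pieces are strictly decreasing (slopes −5 and −7), so each is injective on its own interval.
The left piece maps (−∞, 6) onto (−31, ∞); the right piece maps [6, ∞) onto (−∞, −31].
These images together cover ℝ, so ψ is surjective.
Because the two images are disjoint, no x < 6 has ψ(x) = ψ(6), so we compute ψ⁻¹(−29): −29 lies in (−31, ∞), so solve −5x − 1 = −29: x = (−29 + 1)/(−5) = 28/5.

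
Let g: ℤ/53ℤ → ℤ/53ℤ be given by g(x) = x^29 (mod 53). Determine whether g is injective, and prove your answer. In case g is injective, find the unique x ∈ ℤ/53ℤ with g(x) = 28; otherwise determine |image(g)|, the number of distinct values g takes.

Since 53 is prime, the nonzero elements of ℤ/53ℤ form a cyclic group of order 52.
As gcd(29, 52) = 1, raising to the 29th power is a bijection on this group: if a^29 ≡ b^29 then (ab^{−1})^29 = 1, and the only element of order dividing gcd(29, 52) = 1 is 1, so a = b.
With g(0) = 0 this makes g injective on all of ℤ/53ℤ, hence bijective (finite equal-size domain and codomain). In particular g is injective.
Since g is injective, we find the preimage of 28. The inverse of x ↦ x^29 on (ℤ/53ℤ)^× is x ↦ x^9, because 29·9 = 261 = 5·52 + 1 ≡ 1 (mod 52) and x^{52} = 1 for x ≠ 0 (Fermat). So g⁻¹(28) = 28^9 mod 53.
Repeated squaring mod 53: 28^1 ≡ 28, 28^2 ≡ 28² = 784 ≡ 42, 28^4 ≡ 42² = 1764 ≡ 15, 28^8 ≡ 15² = 225 ≡ 13. Since 9 = 8 + 1, 28^9 ≡ 13·28: 13·28 = 364 ≡ 46. So 28^9 ≡ 46 (mod 53).
Hence g⁻¹(28) = 46.

46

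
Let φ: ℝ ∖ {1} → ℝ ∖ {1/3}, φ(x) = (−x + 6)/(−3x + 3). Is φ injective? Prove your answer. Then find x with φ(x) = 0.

Suppose φ(x_1) = φ(x_2). Cross-multiplying: (−x_1 + 6)(−3x_2 + 3) = (−x_2 + 6)(−3x_1 + 3).
Expanding both sides and cancelling the symmetric terms leaves 15·(x_1 − x_2) = 0. Since 15 ≠ 0, x_1 = x_2. Thus φ is injective.
Solving φ(x) = 0: cross-multiplying gives −x + 6 = 0(−3x + 3), which rearranges to −1x = −6, so x = 6.

6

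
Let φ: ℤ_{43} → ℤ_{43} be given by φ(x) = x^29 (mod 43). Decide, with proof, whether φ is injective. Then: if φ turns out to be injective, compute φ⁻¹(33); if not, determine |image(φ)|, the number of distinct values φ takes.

26

Since 43 is prime, the nonzero elements of ℤ_{43} form a cyclic group of order 42.
As gcd(29, 42) = 1, raising to the 29th power is a bijection on this group: if u^29 ≡ v^29 then (uv^{−1})^29 = 1, and the only element of order dividing gcd(29, 42) = 1 is 1, so u = v.
With φ(0) = 0 this makes φ injective on all of ℤ_{43}, hence bijective (finite equal-size domain and codomain). In particular φ is injective.
Since φ is injective, we find the preimage of 33. The inverse of x ↦ x^29 on (ℤ_{43})^× is x ↦ x^29, because 29·29 = 841 = 20·42 + 1 ≡ 1 (mod 42) and x^{42} = 1 for x ≠ 0 (Fermat). So φ⁻¹(33) = 33^29 mod 43.
Repeated squaring mod 43: 33^1 ≡ 33, 33^2 ≡ 33² = 1089 ≡ 14, 33^4 ≡ 14² = 196 ≡ 24, 33^8 ≡ 24² = 576 ≡ 17, 33^16 ≡ 17² = 289 ≡ 31. Since 29 = 16 + 8 + 4 + 1, 33^29 ≡ 31·17·24·33: 31·17 = 527 ≡ 11, then 11·24 = 264 ≡ 6, then 6·33 = 198 ≡ 26. So 33^29 ≡ 26 (mod 43).
Hence φ⁻¹(33) = 26.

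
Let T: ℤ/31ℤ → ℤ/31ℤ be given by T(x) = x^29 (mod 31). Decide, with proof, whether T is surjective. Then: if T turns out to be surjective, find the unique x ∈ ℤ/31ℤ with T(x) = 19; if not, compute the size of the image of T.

18

Since 31 is prime, the nonzero elements of ℤ/31ℤ form a cyclic group of order 30.
As gcd(29, 30) = 1, raising to the 29th power is a bijection on this group: if x_1^29 ≡ x_2^29 then (x_1x_2^{−1})^29 = 1, and the only element of order dividing gcd(29, 30) = 1 is 1, so x_1 = x_2.
With T(0) = 0 this makes T injective on all of ℤ/31ℤ, hence bijective (finite equal-size domain and codomain). In particular T is surjective.
Since T is surjective, we find the preimage of 19. The inverse of x ↦ x^29 on (ℤ/31ℤ)^× is x ↦ x^29, because 29·29 = 841 = 28·30 + 1 ≡ 1 (mod 30) and x^{30} = 1 for x ≠ 0 (Fermat). So T⁻¹(19) = 19^29 mod 31.
Repeated squaring mod 31: 19^1 ≡ 19, 19^2 ≡ 19² = 361 ≡ 20, 19^4 ≡ 20² = 400 ≡ 28, 19^8 ≡ 28² = 784 ≡ 9, 19^16 ≡ 9² = 81 ≡ 19. Since 29 = 16 + 8 + 4 + 1, 19^29 ≡ 19·9·28·19: 19·9 = 171 ≡ 16, then 16·28 = 448 ≡ 14, then 14·19 = 266 ≡ 18. So 19^29 ≡ 18 (mod 31).
Hence T⁻¹(19) = 18.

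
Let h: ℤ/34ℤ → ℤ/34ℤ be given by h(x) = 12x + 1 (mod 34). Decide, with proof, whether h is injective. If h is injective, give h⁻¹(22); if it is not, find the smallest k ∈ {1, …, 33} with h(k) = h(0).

17

By definition, h is injective when h(x_1) = h(x_2) forces x_1 = x_2.
We have gcd(12, 34) = 2 > 1. Taking x_1 = 0 and x_2 = 17: h(0) = 1 and h(17) = 12·17 + 1 = 205 ≡ 1 (mod 34).
So h(0) = h(17) while 0 ≠ 17, so h is not injective.
Since h is not injective, we find the least positive k with h(k) = h(0): this means 12k ≡ 0 (mod 34), i.e. 34 ∣ 12k. Since gcd(12, 34) = 2, dividing through by 2 this holds exactly when 17 ∣ 6k, and as gcd(6, 17) = 1, exactly when 17 ∣ k.
The smallest positive such k is 17.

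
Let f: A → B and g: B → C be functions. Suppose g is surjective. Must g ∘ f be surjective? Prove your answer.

not surjective

No. Take A = {1}, B = C = {1, 2, 3}, f(1) = 1, and g = identity (surjective).
Then (g ∘ f)(1) = 1, and 3 ∈ C has no preimage under g ∘ f, so g ∘ f is not surjective.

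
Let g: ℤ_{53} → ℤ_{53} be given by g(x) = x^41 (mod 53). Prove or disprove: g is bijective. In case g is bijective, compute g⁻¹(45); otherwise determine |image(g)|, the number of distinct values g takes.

48

Since 53 is prime, the nonzero elements of ℤ_{53} form a cyclic group of order 52.
As gcd(41, 52) = 1, raising to the 41st power is a bijection on this group: if s^41 ≡ t^41 then (st^{−1})^41 = 1, and the only element of order dividing gcd(41, 52) = 1 is 1, so s = t.
With g(0) = 0 this makes g injective on all of ℤ_{53}, hence bijective (finite equal-size domain and codomain). In particular g is bijective.
Since g is bijective, we find the preimage of 45. The inverse of x ↦ x^41 on (ℤ_{53})^× is x ↦ x^33, because 41·33 = 1353 = 26·52 + 1 ≡ 1 (mod 52) and x^{52} = 1 for x ≠ 0 (Fermat). So g⁻¹(45) = 45^33 mod 53.
Repeated squaring mod 53: 45^1 ≡ 45, 45^2 ≡ 45² = 2025 ≡ 11, 45^4 ≡ 11² = 121 ≡ 15, 45^8 ≡ 15² = 225 ≡ 13, 45^16 ≡ 13² = 169 ≡ 10, 45^32 ≡ 10² = 100 ≡ 47. Since 33 = 32 + 1, 45^33 ≡ 47·45: 47·45 = 2115 ≡ 48. So 45^33 ≡ 48 (mod 53).
Hence g⁻¹(45) = 48.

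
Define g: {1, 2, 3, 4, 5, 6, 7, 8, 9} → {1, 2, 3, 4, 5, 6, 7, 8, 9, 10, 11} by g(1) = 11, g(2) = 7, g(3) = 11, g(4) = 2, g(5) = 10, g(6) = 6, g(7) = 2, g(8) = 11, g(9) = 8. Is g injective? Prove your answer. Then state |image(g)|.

6

g(1) = 11 = g(3) with 1 ≠ 3, so g is not injective.
The image of g is {2, 6, 7, 8, 10, 11}, which has 6 elements.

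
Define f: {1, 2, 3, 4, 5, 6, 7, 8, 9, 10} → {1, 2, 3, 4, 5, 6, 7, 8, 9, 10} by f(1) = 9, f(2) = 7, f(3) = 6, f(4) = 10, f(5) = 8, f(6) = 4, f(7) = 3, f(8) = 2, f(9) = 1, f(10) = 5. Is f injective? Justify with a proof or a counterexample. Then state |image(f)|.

The values f(1), …, f(10) are 9, 7, 6, 10, 8, 4, 3, 2, 1, 5 — all distinct.
So f(x_1) = f(x_2) only when x_1 = x_2, and f is injective.
The image of f is {1, 2, 3, 4, 5, 6, 7, 8, 9, 10}, which has 10 elements.

10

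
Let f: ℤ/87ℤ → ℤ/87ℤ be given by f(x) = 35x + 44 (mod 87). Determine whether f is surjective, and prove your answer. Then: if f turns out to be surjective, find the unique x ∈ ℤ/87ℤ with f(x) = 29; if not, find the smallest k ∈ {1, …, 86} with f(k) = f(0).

Since gcd(35, 87) = 1, 35 is invertible modulo 87. Euclid's algorithm: 87 = 2·35 + 17, 35 = 2·17 + 1; back-substituting gives 1 = 5·35 − 2·87, so 35⁻¹ ≡ 5 (mod 87).
For any y ∈ ℤ/87ℤ, x = 5(y − 44) mod 87 satisfies f(x) = 35·5(y − 44) + 44 ≡ y (since 35·5 ≡ 1 mod 87). So every y has a preimage.
Thus f is surjective.
Since f is surjective, we compute f⁻¹(29): solve 35x + 44 ≡ 29 (mod 87), i.e. 35x ≡ 72 (mod 87).
Multiplying by 35⁻¹ = 5 gives x ≡ 5·72 = 360 = 4·87 + 12 ≡ 12 (mod 87).
Check: f(12) = 35·12 + 44 = 464 = 5·87 + 29 ≡ 29 (mod 87).

12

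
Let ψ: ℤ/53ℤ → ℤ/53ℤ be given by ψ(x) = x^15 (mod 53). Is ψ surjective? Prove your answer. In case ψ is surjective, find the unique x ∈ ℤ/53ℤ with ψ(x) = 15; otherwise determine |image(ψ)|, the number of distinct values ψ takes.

Since 53 is prime, the nonzero elements of ℤ/53ℤ form a cyclic group of order 52.
As gcd(15, 52) = 1, raising to the 15th power is a bijection on this group: if a^15 ≡ b^15 then (ab^{−1})^15 = 1, and the only element of order dividing gcd(15, 52) = 1 is 1, so a = b.
With ψ(0) = 0 this makes ψ injective on all of ℤ/53ℤ, hence bijective (finite equal-size domain and codomain). In particular ψ is surjective.
Since ψ is surjective, we find the preimage of 15. The inverse of x ↦ x^15 on (ℤ/53ℤ)^× is x ↦ x^7, because 15·7 = 105 = 2·52 + 1 ≡ 1 (mod 52) and x^{52} = 1 for x ≠ 0 (Fermat). So ψ⁻¹(15) = 15^7 mod 53.
Repeated squaring mod 53: 15^1 ≡ 15, 15^2 ≡ 15² = 225 ≡ 13, 15^4 ≡ 13² = 169 ≡ 10. Since 7 = 4 + 2 + 1, 15^7 ≡ 10·13·15: 10·13 = 130 ≡ 24, then 24·15 = 360 ≡ 42. So 15^7 ≡ 42 (mod 53).
Hence ψ⁻¹(15) = 42.

42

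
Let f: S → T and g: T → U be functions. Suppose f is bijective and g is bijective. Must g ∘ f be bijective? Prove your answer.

Injectivity: if g(f(u)) = g(f(v)) then f(u) = f(v) (g injective) so u = v (f injective).
Surjectivity: for c ∈ U pick b with g(b) = c, then a with f(a) = b; then (g ∘ f)(a) = c.
So g ∘ f is bijective.

bijective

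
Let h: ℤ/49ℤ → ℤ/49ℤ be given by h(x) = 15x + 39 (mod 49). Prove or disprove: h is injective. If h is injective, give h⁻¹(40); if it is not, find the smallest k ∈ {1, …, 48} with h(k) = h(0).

Suppose h(a) = h(b) in ℤ/49ℤ. Then 15a + 39 ≡ 15b + 39 (mod 49), thus 15(a − b) ≡ 0 (mod 49).
Since gcd(15, 49) = 1, 15 is invertible modulo 49, therefore a − b ≡ 0 (mod 49), i.e. a = b.
Hence h is injective.
We now compute 15⁻¹ mod 49 explicitly. Euclid's algorithm: 49 = 3·15 + 4, 15 = 3·4 + 3, 4 = 1·3 + 1; back-substituting gives 1 = 36·15 − 11·49, so 15⁻¹ ≡ 36 (mod 49).
Since h is injective, we compute h⁻¹(40): solve 15x + 39 ≡ 40 (mod 49), i.e. 15x ≡ 1 (mod 49).
Multiplying by 15⁻¹ = 36 gives x ≡ 36·1 = 36 ≡ 36 (mod 49).
Check: h(36) = 15·36 + 39 = 579 = 11·49 + 40 ≡ 40 (mod 49).

36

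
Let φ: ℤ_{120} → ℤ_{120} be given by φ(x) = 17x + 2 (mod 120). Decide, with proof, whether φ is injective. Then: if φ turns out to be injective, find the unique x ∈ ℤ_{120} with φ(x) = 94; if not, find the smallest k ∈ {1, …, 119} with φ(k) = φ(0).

Suppose φ(a) = φ(b) in ℤ_{120}. Then 17a + 2 ≡ 17b + 2 (mod 120), so 17(a − b) ≡ 0 (mod 120).
Since gcd(17, 120) = 1, 17 is invertible modulo 120, therefore a − b ≡ 0 (mod 120), i.e. a = b.
Hence φ is injective.
We now compute 17⁻¹ mod 120 explicitly. Euclid's algorithm: 120 = 7·17 + 1; back-substituting gives 1 = 113·17 − 16·120, so 17⁻¹ ≡ 113 (mod 120).
Since φ is injective, we find φ⁻¹(94): we need 17x ≡ 94 − 2 ≡ 92 (mod 120). Using 17⁻¹ = 113: x ≡ 113·92 = 10396 = 86·120 + 76, so x = 76.
Check: φ(76) = 17·76 + 2 = 1294 = 10·120 + 94 ≡ 94 (mod 120).

76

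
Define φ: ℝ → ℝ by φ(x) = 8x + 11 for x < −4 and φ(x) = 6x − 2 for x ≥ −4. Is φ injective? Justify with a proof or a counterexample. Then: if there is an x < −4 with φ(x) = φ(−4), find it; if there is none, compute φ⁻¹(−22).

Both pieces are strictly increasing (slopes 8 and 6), so each is injective on its own interval.
The left piece maps (−∞, −4) onto (−∞, −21); the right piece maps [−4, ∞) onto [−26, ∞).
These images overlap. In particular φ(−4) = −26 (right piece), and solving 8x + 11 = −26 on the left piece gives x = −37/8 < −4.
So φ(−37/8) = φ(−4) with −37/8 ≠ −4, and φ is not injective. This x = −37/8 is the requested value below −4.

-37/8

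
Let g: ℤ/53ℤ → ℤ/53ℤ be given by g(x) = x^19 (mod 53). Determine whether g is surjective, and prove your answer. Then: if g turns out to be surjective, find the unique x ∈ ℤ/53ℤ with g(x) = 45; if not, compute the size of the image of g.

22

Since 53 is prime, the nonzero elements of ℤ/53ℤ form a cyclic group of order 52.
As gcd(19, 52) = 1, raising to the 19th power is a bijection on this group: if x_1^19 ≡ x_2^19 then (x_1x_2^{−1})^19 = 1, and the only element of order dividing gcd(19, 52) = 1 is 1, so x_1 = x_2.
With g(0) = 0 this makes g injective on all of ℤ/53ℤ, hence bijective (finite equal-size domain and codomain). In particular g is surjective.
Since g is surjective, we find the preimage of 45. The inverse of x ↦ x^19 on (ℤ/53ℤ)^× is x ↦ x^11, because 19·11 = 209 = 4·52 + 1 ≡ 1 (mod 52) and x^{52} = 1 for x ≠ 0 (Fermat). So g⁻¹(45) = 45^11 mod 53.
Repeated squaring mod 53: 45^1 ≡ 45, 45^2 ≡ 45² = 2025 ≡ 11, 45^4 ≡ 11² = 121 ≡ 15, 45^8 ≡ 15² = 225 ≡ 13. Since 11 = 8 + 2 + 1, 45^11 ≡ 13·11·45: 13·11 = 143 ≡ 37, then 37·45 = 1665 ≡ 22. So 45^11 ≡ 22 (mod 53).
Hence g⁻¹(45) = 22.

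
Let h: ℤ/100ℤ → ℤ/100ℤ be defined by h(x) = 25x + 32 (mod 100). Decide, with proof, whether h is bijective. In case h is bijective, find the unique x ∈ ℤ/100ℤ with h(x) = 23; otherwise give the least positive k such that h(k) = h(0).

4

By definition, injectivity means: for all a, b in the domain, h(a) = h(b) implies a = b.
We have gcd(25, 100) = 25 > 1. Taking a = 0 and b = 4: h(0) = 32 and h(4) = 25·4 + 32 = 132 ≡ 32 (mod 100).
So h(0) = h(4) while 0 ≠ 4, so h is not injective, hence not bijective.
Since h is not bijective, we find the least positive k with h(k) = h(0): this means 25k ≡ 0 (mod 100), i.e. 100 ∣ 25k. Since gcd(25, 100) = 25, dividing through by 25 this holds exactly when 4 ∣ k.
The smallest positive such k is 4.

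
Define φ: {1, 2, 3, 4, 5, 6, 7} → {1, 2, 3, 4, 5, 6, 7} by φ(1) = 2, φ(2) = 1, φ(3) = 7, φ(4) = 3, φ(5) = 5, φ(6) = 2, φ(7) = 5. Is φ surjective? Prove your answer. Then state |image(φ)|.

5

No element maps to 4, so φ is not surjective.
The image of φ is {1, 2, 3, 5, 7}, which has 5 elements.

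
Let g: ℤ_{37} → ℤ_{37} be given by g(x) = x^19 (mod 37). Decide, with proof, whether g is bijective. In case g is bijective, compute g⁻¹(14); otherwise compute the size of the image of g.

Since 37 is prime, the nonzero elements of ℤ_{37} form a cyclic group of order 36.
As gcd(19, 36) = 1, raising to the 19th power is a bijection on this group: if u^19 ≡ v^19 then (uv^{−1})^19 = 1, and the only element of order dividing gcd(19, 36) = 1 is 1, so u = v.
With g(0) = 0 this makes g injective on all of ℤ_{37}, hence bijective (finite equal-size domain and codomain). In particular g is bijective.
Since g is bijective, we find the preimage of 14. The inverse of x ↦ x^19 on (ℤ_{37})^× is x ↦ x^19, because 19·19 = 361 = 10·36 + 1 ≡ 1 (mod 36) and x^{36} = 1 for x ≠ 0 (Fermat). So g⁻¹(14) = 14^19 mod 37.
Repeated squaring mod 37: 14^1 ≡ 14, 14^2 ≡ 14² = 196 ≡ 11, 14^4 ≡ 11² = 121 ≡ 10, 14^8 ≡ 10² = 100 ≡ 26, 14^16 ≡ 26² = 676 ≡ 10. Since 19 = 16 + 2 + 1, 14^19 ≡ 10·11·14: 10·11 = 110 ≡ 36, then 36·14 = 504 ≡ 23. So 14^19 ≡ 23 (mod 37).
Hence g⁻¹(14) = 23.

23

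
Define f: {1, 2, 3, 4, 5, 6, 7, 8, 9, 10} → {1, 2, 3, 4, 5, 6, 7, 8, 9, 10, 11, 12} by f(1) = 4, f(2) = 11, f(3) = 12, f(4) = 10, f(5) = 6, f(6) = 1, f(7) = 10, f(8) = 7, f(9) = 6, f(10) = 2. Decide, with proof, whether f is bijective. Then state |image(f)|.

8

f(4) = 10 = f(7) with 4 ≠ 7, so f is not injective, hence not bijective.
The image of f is {1, 2, 4, 6, 7, 10, 11, 12}, which has 8 elements.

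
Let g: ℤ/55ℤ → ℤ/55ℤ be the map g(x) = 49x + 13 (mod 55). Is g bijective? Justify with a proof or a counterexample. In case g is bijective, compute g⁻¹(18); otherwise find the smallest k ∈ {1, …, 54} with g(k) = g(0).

45

Suppose g(s) = g(t) in ℤ/55ℤ. Then 49s + 13 ≡ 49t + 13 (mod 55), hence 49(s − t) ≡ 0 (mod 55).
Since gcd(49, 55) = 1, 49 is invertible modulo 55, hence s − t ≡ 0 (mod 55), i.e. s = t.
We now compute 49⁻¹ mod 55 explicitly. Euclid's algorithm: 55 = 1·49 + 6, 49 = 8·6 + 1; back-substituting gives 1 = 9·49 − 8·55, so 49⁻¹ ≡ 9 (mod 55).
For any y ∈ ℤ/55ℤ, x = 9(y − 13) mod 55 satisfies g(x) = 49·9(y − 13) + 13 ≡ y (since 49·9 ≡ 1 mod 55). So every y has a preimage.
So g is bijective.
Since g is bijective, we compute g⁻¹(18): solve 49x + 13 ≡ 18 (mod 55), i.e. 49x ≡ 5 (mod 55).
Multiplying by 49⁻¹ = 9 gives x ≡ 9·5 = 45 ≡ 45 (mod 55).
Check: g(45) = 49·45 + 13 = 2218 = 40·55 + 18 ≡ 18 (mod 55).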